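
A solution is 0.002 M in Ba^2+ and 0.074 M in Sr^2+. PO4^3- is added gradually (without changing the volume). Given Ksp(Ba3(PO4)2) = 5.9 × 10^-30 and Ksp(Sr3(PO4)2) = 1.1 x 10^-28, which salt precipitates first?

Each salt begins to precipitate when Q = Ksp, i.e. when [PO4^3-] reaches its threshold.
For Ba3(PO4)2: 5.9 × 10^-30 = (0.002)^3 × [PO4^3-]^2  ⇒  [PO4^3-] = 2.7 x 10^-11 M.
For Sr3(PO4)2: 1.1 x 10^-28 = (0.074)^3 × [PO4^3-]^2  ⇒  [PO4^3-] = 5.2 x 10^-13 M.
The salt with the lower threshold [PO4^3-] precipitates first: Sr3(PO4)2.

Sr3(PO4)2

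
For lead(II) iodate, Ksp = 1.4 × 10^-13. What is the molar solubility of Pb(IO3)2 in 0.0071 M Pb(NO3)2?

Pb(IO3)2(s) <=> Pb^2+(aq) + 2 IO3^-(aq)
Ksp = [Pb^2+][IO3^-]^2
Let s = moles of Pb(IO3)2 that dissolve per litre. [Pb^2+] = 0.0071 + s ≈ 0.0071, [IO3^-] = 2s (common-ion effect: Pb^2+ is already 0.0071 M).
Ksp ≈ 0.0071 × (2s)^2
s = 2.2 × 10^-6 M
Check: s = 2.2 x 10^-6 ≪ 0.0071, so the approximation is valid.

s = 2.2e-6 M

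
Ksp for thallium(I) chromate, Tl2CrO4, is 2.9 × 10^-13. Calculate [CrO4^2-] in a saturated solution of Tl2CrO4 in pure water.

[CrO4^2-] ≈ 4.2 x 10^-5 M

Tl2CrO4(s) ⇌ 2 Tl^+ + CrO4^2-
Ksp = [Tl^+]^2[CrO4^2-]
Let s = molar solubility. Then [Tl^+] = 2s and [CrO4^2-] = s.
Substituting: Ksp = (2s)^2s = 4s^3
s^3 = 2.9 × 10^-13 / 4, so s = 4.17 × 10^-5 M
[CrO4^2-] = s = 4.2 × 10^-5 M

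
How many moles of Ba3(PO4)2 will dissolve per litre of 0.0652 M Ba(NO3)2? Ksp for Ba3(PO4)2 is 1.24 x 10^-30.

Ba3(PO4)2(s) ⇌ 3 Ba^2+(aq) + 2 PO4^3-(aq)
Ksp = [Ba^2+]^3[PO4^3-]^2
Let s be the molar solubility in this solution. [Ba^2+] = 0.0652 + 3s ≈ 0.0652, [PO4^3-] = 2s (since Ba^2+ from Ba(NO3)2 dominates).
Ksp ≈ (0.0652)^3 × (2s)^2
s = 3.34 x 10^-14 M
Check: 3s = 1.0 x 10^-13 ≪ 0.0652, so the approximation is valid.

3.34 x 10^-14 M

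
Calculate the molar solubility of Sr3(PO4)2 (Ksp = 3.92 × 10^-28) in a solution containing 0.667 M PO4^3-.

s = 3.20 × 10^-10 M

Sr3(PO4)2(s) ⇌ 3 Sr^2+ + 2 PO4^3-
Ksp = [Sr^2+]^3[PO4^3-]^2
If s mol/L dissolves here, [Sr^2+] = 3s, [PO4^3-] = 0.667 + 2s ≈ 0.667 (Ksp is small, so little additional dissolves).
Ksp ≈ (3s)^3 × (0.667)^2
s = 3.20 x 10^-10 M
Check: 2s = 6.4 x 10^-10 ≪ 0.667, so the approximation is valid.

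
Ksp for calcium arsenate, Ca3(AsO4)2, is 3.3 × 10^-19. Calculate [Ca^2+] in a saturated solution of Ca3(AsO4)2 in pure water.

[Ca^2+] ≈ 2.4 × 10^-4 M

Ca3(AsO4)2(s) <=> 3 Ca^2+(aq) + 2 AsO4^3-(aq)
Ksp = [Ca^2+]^3[AsO4^3-]^2
With molar solubility s: [Ca^2+] = 3s, [AsO4^3-] = 2s.
Ksp = (3s)^3(2s)^2 = 108s^5
s^5 = 3.3 × 10^-19 / 108, so s = 7.89 x 10^-5 M
[Ca^2+] = 3s = 2.4 x 10^-4 M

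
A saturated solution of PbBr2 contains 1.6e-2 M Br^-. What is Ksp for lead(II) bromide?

PbBr2(s) ⇌ Pb^2+ + 2 Br^-
Stoichiometry gives [Pb^2+] = (1/2)[Br^-] = 8.00 × 10^-3 M.
Ksp = [Pb^2+][Br^-]^2
Ksp = 8.00 x 10^-3 × (1.6 × 10^-2)^2 = 2.0 × 10^-6

Ksp ≈ 2.0e-6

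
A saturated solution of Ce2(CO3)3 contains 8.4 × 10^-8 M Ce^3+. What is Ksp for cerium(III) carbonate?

1.4 × 10^-35

Ce2(CO3)3(s) ⇌ 2 Ce^3+ + 3 CO3^2-
Stoichiometry gives [CO3^2-] = (3/2)[Ce^3+] = 1.26 × 10^-7 M.
Ksp = [Ce^3+]^2[CO3^2-]^3
Ksp = (8.4 × 10^-8)^2 × (1.26 × 10^-7)^3 = 1.4 × 10^-35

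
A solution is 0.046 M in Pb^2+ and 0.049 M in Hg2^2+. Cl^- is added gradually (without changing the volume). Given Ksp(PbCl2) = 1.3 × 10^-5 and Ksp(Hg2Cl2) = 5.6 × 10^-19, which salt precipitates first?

Precipitation of each salt starts when its ion product equals its Ksp.
For PbCl2: 1.3 × 10^-5 = 0.046 × [Cl^-]^2  ⇒  [Cl^-] = 1.7 × 10^-2 M.
For Hg2Cl2: 5.6 × 10^-19 = 0.049 × [Cl^-]^2  ⇒  [Cl^-] = 3.4 × 10^-9 M.
The salt with the lower threshold [Cl^-] precipitates first: Hg2Cl2.

Hg2Cl2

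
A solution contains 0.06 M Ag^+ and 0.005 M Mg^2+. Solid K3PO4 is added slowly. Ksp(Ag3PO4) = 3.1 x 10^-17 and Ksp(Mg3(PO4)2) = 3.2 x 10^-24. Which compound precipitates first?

Each salt begins to precipitate when Q = Ksp, i.e. when [PO4^3-] reaches its threshold.
For Ag3PO4: 3.1 x 10^-17 = (0.06)^3 × [PO4^3-]  ⇒  [PO4^3-] = 1.4 × 10^-13 M.
For Mg3(PO4)2: 3.2 x 10^-24 = (0.005)^3 × [PO4^3-]^2  ⇒  [PO4^3-] = 5.1 × 10^-9 M.
The salt with the lower threshold [PO4^3-] precipitates first: Ag3PO4.

Ag3PO4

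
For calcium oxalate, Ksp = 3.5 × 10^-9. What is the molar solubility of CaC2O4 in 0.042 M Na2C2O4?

CaC2O4(s) ⇌ Ca^2+(aq) + C2O4^2-(aq)
Ksp = [Ca^2+][C2O4^2-]
Let s be the molar solubility in this solution. [Ca^2+] = s, [C2O4^2-] = 0.042 + s ≈ 0.042 (since C2O4^2- from Na2C2O4 dominates).
Ksp ≈ s × 0.042
s = 8.3 x 10^-8 M
Check: s = 8.3 × 10^-8 ≪ 0.042, so the approximation is valid.

s ≈ 8.3 × 10^-8 M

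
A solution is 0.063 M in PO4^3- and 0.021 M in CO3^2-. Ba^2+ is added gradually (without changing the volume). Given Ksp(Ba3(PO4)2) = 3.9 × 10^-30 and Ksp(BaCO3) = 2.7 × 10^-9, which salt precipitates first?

Ba3(PO4)2

Precipitation of each salt starts when its ion product equals its Ksp.
For Ba3(PO4)2: 3.9 × 10^-30 = (0.063)^2 × [Ba^2+]^3  ⇒  [Ba^2+] = 9.9 × 10^-10 M.
For BaCO3: 2.7 × 10^-9 = 0.021 × [Ba^2+]  ⇒  [Ba^2+] = 1.3 × 10^-7 M.
The salt with the lower threshold [Ba^2+] precipitates first: Ba3(PO4)2.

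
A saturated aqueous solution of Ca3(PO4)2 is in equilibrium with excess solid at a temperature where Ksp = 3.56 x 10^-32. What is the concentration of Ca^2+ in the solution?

Ca3(PO4)2(s) <=> 3 Ca^2+(aq) + 2 PO4^3-(aq)
Ksp = [Ca^2+]^3[PO4^3-]^2
For each mole of Ca3(PO4)2 that dissolves: [Ca^2+] = 3s, [PO4^3-] = 2s.
So Ksp = (3s)^3 × (2s)^2 = 108s^5
Solving, s = (3.56 x 10^-32/108)^(1/5) = 2.012 x 10^-7 M
[Ca^2+] = 3s = 6.04 × 10^-7 M

6.04 × 10^-7 M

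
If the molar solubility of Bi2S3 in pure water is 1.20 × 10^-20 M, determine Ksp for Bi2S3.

Bi2S3(s) ⇌ 2 Bi^3+(aq) + 3 S^2-(aq)
Let s = molar solubility. Then [Bi^3+] = 2s and [S^2-] = 3s.
Ksp = [Bi^3+]^2[S^2-]^3
Ksp = (2s)^2(3s)^3 = 108s^5
With s = 1.20 × 10^-20: Ksp = 2.69 x 10^-98

2.69e-98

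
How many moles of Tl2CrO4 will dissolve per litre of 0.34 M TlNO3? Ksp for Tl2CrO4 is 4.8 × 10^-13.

Tl2CrO4(s) <=> 2 Tl^+ + CrO4^2-
Ksp = [Tl^+]^2[CrO4^2-]
Let s = moles of Tl2CrO4 that dissolve per litre. [Tl^+] = 0.34 + 2s ≈ 0.34, [CrO4^2-] = s (Ksp is small, so little additional dissolves).
Ksp ≈ (0.34)^2 × s
s = 4.2 x 10^-12 M
Check: 2s = 8.3 × 10^-12 ≪ 0.34, so the approximation is valid.

4.2 × 10^-12 M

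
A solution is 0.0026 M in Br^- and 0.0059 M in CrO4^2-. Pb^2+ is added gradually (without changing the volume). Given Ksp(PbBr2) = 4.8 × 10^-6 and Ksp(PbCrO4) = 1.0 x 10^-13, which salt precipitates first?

PbCrO4

Precipitation of each salt starts when its ion product equals its Ksp.
For PbBr2: 4.8 × 10^-6 = (0.0026)^2 × [Pb^2+]  ⇒  [Pb^2+] = 7.1 × 10^-1 M.
For PbCrO4: 1.0 x 10^-13 = 0.0059 × [Pb^2+]  ⇒  [Pb^2+] = 1.7 × 10^-11 M.
The salt with the lower threshold [Pb^2+] precipitates first: PbCrO4.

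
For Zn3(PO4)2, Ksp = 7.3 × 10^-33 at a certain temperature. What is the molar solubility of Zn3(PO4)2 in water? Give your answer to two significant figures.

Zn3(PO4)2(s) <=> 3 Zn^2+(aq) + 2 PO4^3-(aq)
Ksp = [Zn^2+]^3[PO4^3-]^2
With molar solubility s: [Zn^2+] = 3s, [PO4^3-] = 2s.
So Ksp = (3s)^3 × (2s)^2 = 108s^5
s^5 = 7.3 × 10^-33 / 108, so s = 1.5 × 10^-7 M

1.5 x 10^-7 M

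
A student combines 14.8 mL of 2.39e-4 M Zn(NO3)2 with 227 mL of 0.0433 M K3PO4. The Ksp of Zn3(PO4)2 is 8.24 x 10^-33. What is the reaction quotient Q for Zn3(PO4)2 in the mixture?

5.17 × 10^-18

Total volume = 14.8 + 227 = 241.8 mL.
[Zn^2+] = 2.39 x 10^-4 × (14.8/241.8) = 1.463 x 10^-5 M
[PO4^3-] = 4.33 × 10^-2 × (227/241.8) = 4.065 × 10^-2 M
Zn3(PO4)2(s) ⇌ 3 Zn^2+ + 2 PO4^3-, so Q = [Zn^2+]^3[PO4^3-]^2
Q = (1.463 x 10^-5)^3(4.065 × 10^-2)^2 = 5.17 × 10^-18
Q > Ksp, so Zn3(PO4)2 will precipitate.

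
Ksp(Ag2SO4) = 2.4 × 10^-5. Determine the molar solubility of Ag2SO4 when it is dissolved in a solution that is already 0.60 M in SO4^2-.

Ag2SO4(s) <=> 2 Ag^+(aq) + SO4^2-(aq)
Ksp = [Ag^+]^2[SO4^2-]
Let s be the molar solubility in this solution. [Ag^+] = 2s, [SO4^2-] = 0.60 + s ≈ 0.60 (since the SO4^2- already present dominates).
Ksp ≈ (2s)^2 × 0.60
s = 3.2 × 10^-3 M
Check: s = 3.2 × 10^-3 ≪ 0.60, so the approximation is valid.

s ≈ 3.2e-3 M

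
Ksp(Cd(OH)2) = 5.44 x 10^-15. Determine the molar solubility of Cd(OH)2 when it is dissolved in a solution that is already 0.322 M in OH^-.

Cd(OH)2(s) ⇌ Cd^2+ + 2 OH^-
Ksp = [Cd^2+][OH^-]^2
Let s = moles of Cd(OH)2 that dissolve per litre. [Cd^2+] = s, [OH^-] = 0.322 + 2s ≈ 0.322 (since the OH^- already present dominates).
Ksp ≈ s × (0.322)^2
s = 5.25 × 10^-14 M
Check: 2s = 1.0 x 10^-13 ≪ 0.322, so the approximation is valid.

s = 5.25 × 10^-14 M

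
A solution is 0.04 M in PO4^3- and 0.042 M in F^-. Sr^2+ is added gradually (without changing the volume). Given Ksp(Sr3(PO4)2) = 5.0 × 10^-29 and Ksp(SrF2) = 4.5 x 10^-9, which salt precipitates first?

Sr3(PO4)2

Each salt begins to precipitate when Q = Ksp, i.e. when [Sr^2+] reaches its threshold.
For Sr3(PO4)2: 5.0 × 10^-29 = (0.04)^2 × [Sr^2+]^3  ⇒  [Sr^2+] = 3.1 x 10^-9 M.
For SrF2: 4.5 x 10^-9 = (0.042)^2 × [Sr^2+]  ⇒  [Sr^2+] = 2.6 × 10^-6 M.
The salt with the lower threshold [Sr^2+] precipitates first: Sr3(PO4)2.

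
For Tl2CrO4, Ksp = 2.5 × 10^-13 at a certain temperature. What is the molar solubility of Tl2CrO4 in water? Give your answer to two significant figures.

Tl2CrO4(s) ⇌ 2 Tl^+(aq) + CrO4^2-(aq)
Ksp = [Tl^+]^2[CrO4^2-]
Let s = molar solubility. Then [Tl^+] = 2s and [CrO4^2-] = s.
Ksp = (2s)^2s = 4s^3
Solving, s = (2.5 × 10^-13/4)^(1/3) = 4.0 x 10^-5 M

s ≈ 4.0 x 10^-5 M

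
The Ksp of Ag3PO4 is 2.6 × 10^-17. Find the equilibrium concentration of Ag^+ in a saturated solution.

9.4 x 10^-5 M

Ag3PO4(s) ⇌ 3 Ag^+(aq) + PO4^3-(aq)
Ksp = [Ag^+]^3[PO4^3-]
For each mole of Ag3PO4 that dissolves: [Ag^+] = 3s, [PO4^3-] = s.
Ksp = (3s)^3s = 27s^4
s^4 = 2.6 × 10^-17 / 27, so s = 3.13 x 10^-5 M
[Ag^+] = 3s = 9.4 x 10^-5 M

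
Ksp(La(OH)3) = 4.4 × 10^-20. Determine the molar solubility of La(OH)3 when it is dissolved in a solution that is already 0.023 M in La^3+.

s ≈ 4.1e-7 M

La(OH)3(s) ⇌ La^3+(aq) + 3 OH^-(aq)
Ksp = [La^3+][OH^-]^3
Let s = moles of La(OH)3 that dissolve per litre. [La^3+] = 0.023 + s ≈ 0.023, [OH^-] = 3s (Ksp is small, so little additional dissolves).
Ksp ≈ 0.023 × (3s)^3
s = 4.1 × 10^-7 M
Check: s = 4.1 × 10^-7 ≪ 0.023, so the approximation is valid.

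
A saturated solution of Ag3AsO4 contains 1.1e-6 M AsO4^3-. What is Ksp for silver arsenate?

Ksp = 4.0 × 10^-23

Ag3AsO4(s) <=> 3 Ag^+ + AsO4^3-
Stoichiometry gives [Ag^+] = (3/1)[AsO4^3-] = 3.30 × 10^-6 M.
Ksp = [Ag^+]^3[AsO4^3-]
Ksp = (3.30 x 10^-6)^3 × 1.1 × 10^-6 = 4.0 × 10^-23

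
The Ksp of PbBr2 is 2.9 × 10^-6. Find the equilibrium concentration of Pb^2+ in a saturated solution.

9.0e-3 M

PbBr2(s) ⇌ Pb^2+ + 2 Br^-
Ksp = [Pb^2+][Br^-]^2
With molar solubility s: [Pb^2+] = s, [Br^-] = 2s.
So Ksp = s × (2s)^2 = 4s^3
s = (2.9 × 10^-6 / 4)^(1/3) = 8.98 × 10^-3 M
[Pb^2+] = s = 9.0 × 10^-3 M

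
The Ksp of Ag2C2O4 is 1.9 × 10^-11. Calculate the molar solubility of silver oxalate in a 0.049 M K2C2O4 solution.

Ag2C2O4(s) ⇌ 2 Ag^+(aq) + C2O4^2-(aq)
Ksp = [Ag^+]^2[C2O4^2-]
Let s be the molar solubility in this solution. [Ag^+] = 2s, [C2O4^2-] = 0.049 + s ≈ 0.049 (Ksp is small, so little additional dissolves).
Ksp ≈ (2s)^2 × 0.049
s = 9.8 × 10^-6 M
Check: s = 9.8 × 10^-6 ≪ 0.049, so the approximation is valid.

9.8 x 10^-6 M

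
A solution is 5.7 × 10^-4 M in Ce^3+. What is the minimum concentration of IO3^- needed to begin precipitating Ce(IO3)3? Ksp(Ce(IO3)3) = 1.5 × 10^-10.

[IO3^-] ≈ 6.4 × 10^-3 M

Ce(IO3)3(s) ⇌ Ce^3+(aq) + 3 IO3^-(aq)
Ksp = [Ce^3+][IO3^-]^3
Precipitation begins when Q = Ksp. With [Ce^3+] = 5.7 × 10^-4 M:
1.5 × 10^-10 = (5.7 × 10^-4) × [IO3^-]^3
[IO3^-] = (1.5 × 10^-10 / 5.7 x 10^-4)^(1/3) = 6.4 × 10^-3 M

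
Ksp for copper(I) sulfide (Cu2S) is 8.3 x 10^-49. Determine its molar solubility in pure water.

Cu2S(s) ⇌ 2 Cu^+(aq) + S^2-(aq)
Ksp = [Cu^+]^2[S^2-]
With molar solubility s: [Cu^+] = 2s, [S^2-] = s.
Ksp = (2s)^2s = 4s^3
Solving, s = (8.3 x 10^-49/4)^(1/3) = 5.9 × 10^-17 M

5.9 x 10^-17 M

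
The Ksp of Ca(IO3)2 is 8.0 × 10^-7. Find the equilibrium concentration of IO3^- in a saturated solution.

1.2e-2 M

Ca(IO3)2(s) ⇌ Ca^2+ + 2 IO3^-
Ksp = [Ca^2+][IO3^-]^2
With molar solubility s: [Ca^2+] = s, [IO3^-] = 2s.
Substituting: Ksp = s(2s)^2 = 4s^3
s = (8.0 × 10^-7 / 4)^(1/3) = 5.85 x 10^-3 M
[IO3^-] = 2s = 1.2 × 10^-2 M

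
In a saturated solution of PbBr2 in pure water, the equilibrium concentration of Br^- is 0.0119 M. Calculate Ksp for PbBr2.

Ksp = 8.43 x 10^-7

PbBr2(s) ⇌ Pb^2+(aq) + 2 Br^-(aq)
Stoichiometry gives [Pb^2+] = (1/2)[Br^-] = 5.950 x 10^-3 M.
Ksp = [Pb^2+][Br^-]^2
Ksp = 5.950 × 10^-3 × (1.19 × 10^-2)^2 = 8.43 × 10^-7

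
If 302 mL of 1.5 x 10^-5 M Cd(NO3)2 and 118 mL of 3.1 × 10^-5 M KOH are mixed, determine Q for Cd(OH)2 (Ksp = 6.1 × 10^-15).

8.2e-16

Total volume = 302 + 118 = 420 mL.
[Cd^2+] = 1.5 x 10^-5 × (302/420) = 1.08 × 10^-5 M
[OH^-] = 3.1 × 10^-5 × (118/420) = 8.71 × 10^-6 M
Cd(OH)2(s) ⇌ Cd^2+(aq) + 2 OH^-(aq), so Q = [Cd^2+][OH^-]^2
Q = (1.08 × 10^-5)(8.71 × 10^-6)^2 = 8.2 × 10^-16
Q < Ksp, so no precipitate of Cd(OH)2 forms.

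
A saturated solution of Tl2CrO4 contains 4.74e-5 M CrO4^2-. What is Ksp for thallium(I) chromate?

Ksp = 4.26e-13

Tl2CrO4(s) ⇌ 2 Tl^+ + CrO4^2-
Stoichiometry gives [Tl^+] = (2/1)[CrO4^2-] = 9.480 × 10^-5 M.
Ksp = [Tl^+]^2[CrO4^2-]
Ksp = (9.480 × 10^-5)^2 × 4.74 × 10^-5 = 4.26 × 10^-13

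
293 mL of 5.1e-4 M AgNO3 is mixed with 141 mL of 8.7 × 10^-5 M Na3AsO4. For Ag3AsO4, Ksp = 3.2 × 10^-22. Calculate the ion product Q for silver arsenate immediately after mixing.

Q = 1.2 × 10^-15

Total volume = 293 + 141 = 434 mL.
[Ag^+] = 5.1 × 10^-4 × (293/434) = 3.44 × 10^-4 M
[AsO4^3-] = 8.7 × 10^-5 × (141/434) = 2.83 x 10^-5 M
Ag3AsO4(s) <=> 3 Ag^+ + AsO4^3-, so Q = [Ag^+]^3[AsO4^3-]
Q = (3.44 x 10^-4)^3(2.83 x 10^-5) = 1.2 × 10^-15
Q > Ksp, so Ag3AsO4 will precipitate.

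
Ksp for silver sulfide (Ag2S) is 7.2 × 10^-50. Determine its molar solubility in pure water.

s = 2.6e-17 M

Ag2S(s) ⇌ 2 Ag^+ + S^2-
Ksp = [Ag^+]^2[S^2-]
Let s = molar solubility. Then [Ag^+] = 2s and [S^2-] = s.
Ksp = (2s)^2s = 4s^3
s = (7.2 × 10^-50 / 4)^(1/3) = 2.6 × 10^-17 M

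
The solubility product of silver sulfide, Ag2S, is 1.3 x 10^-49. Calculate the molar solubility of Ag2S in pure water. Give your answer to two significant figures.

Ag2S(s) <=> 2 Ag^+ + S^2-
Ksp = [Ag^+]^2[S^2-]
With molar solubility s: [Ag^+] = 2s, [S^2-] = s.
So Ksp = (2s)^2 × s = 4s^3
s^3 = 1.3 x 10^-49 / 4, so s = 3.2 × 10^-17 M

3.2 x 10^-17 M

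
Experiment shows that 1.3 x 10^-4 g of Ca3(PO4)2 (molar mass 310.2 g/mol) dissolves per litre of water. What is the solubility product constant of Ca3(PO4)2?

Molar solubility s = (1.3 × 10^-4 g/L) / (310.2 g/mol) = 4.19 × 10^-7 M.
Ca3(PO4)2(s) ⇌ 3 Ca^2+ + 2 PO4^3-
For each mole of Ca3(PO4)2 that dissolves: [Ca^2+] = 3s, [PO4^3-] = 2s.
Ksp = [Ca^2+]^3[PO4^3-]^2
So Ksp = (3s)^3 × (2s)^2 = 108s^5
With s = 4.19 × 10^-7: Ksp = 1.4 × 10^-30

1.4 x 10^-30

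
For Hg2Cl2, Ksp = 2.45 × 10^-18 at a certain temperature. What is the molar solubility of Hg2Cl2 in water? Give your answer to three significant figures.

s = 8.49 × 10^-7 M

Hg2Cl2(s) <=> Hg2^2+(aq) + 2 Cl^-(aq)
Ksp = [Hg2^2+][Cl^-]^2
With molar solubility s: [Hg2^2+] = s, [Cl^-] = 2s.
So Ksp = s × (2s)^2 = 4s^3
Solving, s = (2.45 × 10^-18/4)^(1/3) = 8.49 × 10^-7 M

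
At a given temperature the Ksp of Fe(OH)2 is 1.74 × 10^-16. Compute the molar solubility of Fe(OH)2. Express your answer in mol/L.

3.52 x 10^-6 M

Fe(OH)2(s) <=> Fe^2+ + 2 OH^-
Ksp = [Fe^2+][OH^-]^2
Let s = molar solubility. Then [Fe^2+] = s and [OH^-] = 2s.
Ksp = s(2s)^2 = 4s^3
s^3 = 1.74 × 10^-16 / 4, so s = 3.52 × 10^-6 M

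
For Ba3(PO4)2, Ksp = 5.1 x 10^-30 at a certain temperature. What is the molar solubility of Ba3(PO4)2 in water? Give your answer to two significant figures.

5.4e-7 M

Ba3(PO4)2(s) ⇌ 3 Ba^2+(aq) + 2 PO4^3-(aq)
Ksp = [Ba^2+]^3[PO4^3-]^2
For each mole of Ba3(PO4)2 that dissolves: [Ba^2+] = 3s, [PO4^3-] = 2s.
Ksp = (3s)^3(2s)^2 = 108s^5
Solving, s = (5.1 x 10^-30/108)^(1/5) = 5.4 x 10^-7 M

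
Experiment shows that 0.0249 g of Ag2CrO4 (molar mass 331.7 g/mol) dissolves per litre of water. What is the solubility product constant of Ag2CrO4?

Molar solubility s = (2.49 x 10^-2 g/L) / (331.7 g/mol) = 7.507 × 10^-5 M.
Ag2CrO4(s) <=> 2 Ag^+(aq) + CrO4^2-(aq)
If s mol/L of Ag2CrO4 dissolves, [Ag^+] = 2s and [CrO4^2-] = s.
Ksp = [Ag^+]^2[CrO4^2-]
So Ksp = (2s)^2 × s = 4s^3
With s = 7.507 x 10^-5: Ksp = 1.69 × 10^-12

1.69e-12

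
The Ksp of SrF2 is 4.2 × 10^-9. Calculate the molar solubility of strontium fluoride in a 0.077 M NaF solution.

SrF2(s) ⇌ Sr^2+ + 2 F^-
Ksp = [Sr^2+][F^-]^2
Let s = moles of SrF2 that dissolve per litre. [Sr^2+] = s, [F^-] = 0.077 + 2s ≈ 0.077 (since F^- from NaF dominates).
Ksp ≈ s × (0.077)^2
s = 7.1 x 10^-7 M
Check: 2s = 1.4 × 10^-6 ≪ 0.077, so the approximation is valid.

s = 7.1 × 10^-7 M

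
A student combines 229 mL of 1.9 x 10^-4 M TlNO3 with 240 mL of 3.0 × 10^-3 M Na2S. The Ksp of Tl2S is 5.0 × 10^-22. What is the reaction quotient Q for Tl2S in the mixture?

Total volume = 229 + 240 = 469 mL.
[Tl^+] = 1.9 × 10^-4 × (229/469) = 9.28 x 10^-5 M
[S^2-] = 3.0 x 10^-3 × (240/469) = 1.54 × 10^-3 M
Tl2S(s) <=> 2 Tl^+(aq) + S^2-(aq), so Q = [Tl^+]^2[S^2-]
Q = (9.28 × 10^-5)^2(1.54 x 10^-3) = 1.3 x 10^-11
Q > Ksp, so Tl2S will precipitate.

Q ≈ 1.3 × 10^-11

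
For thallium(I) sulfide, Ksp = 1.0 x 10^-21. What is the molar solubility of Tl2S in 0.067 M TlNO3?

Tl2S(s) ⇌ 2 Tl^+ + S^2-
Ksp = [Tl^+]^2[S^2-]
Let s = moles of Tl2S that dissolve per litre. [Tl^+] = 0.067 + 2s ≈ 0.067, [S^2-] = s (Ksp is small, so little additional dissolves).
Ksp ≈ (0.067)^2 × s
s = 2.2 x 10^-19 M
Check: 2s = 4.5 x 10^-19 ≪ 0.067, so the approximation is valid.

2.2e-19 M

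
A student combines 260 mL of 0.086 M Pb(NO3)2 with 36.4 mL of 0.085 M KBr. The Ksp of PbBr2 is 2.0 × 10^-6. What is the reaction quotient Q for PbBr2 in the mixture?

Total volume = 260 + 36.4 = 296.4 mL.
[Pb^2+] = 8.6 × 10^-2 × (260/296.4) = 7.54 × 10^-2 M
[Br^-] = 8.5 × 10^-2 × (36.4/296.4) = 1.04 × 10^-2 M
PbBr2(s) ⇌ Pb^2+ + 2 Br^-, so Q = [Pb^2+][Br^-]^2
Q = (7.54 x 10^-2)(1.04 x 10^-2)^2 = 8.2 x 10^-6
Q > Ksp, so PbBr2 will precipitate.

Q ≈ 8.2 x 10^-6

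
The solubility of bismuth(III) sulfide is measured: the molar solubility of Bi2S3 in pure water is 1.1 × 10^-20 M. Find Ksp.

1.7 x 10^-98

Bi2S3(s) <=> 2 Bi^3+ + 3 S^2-
If s mol/L of Bi2S3 dissolves, [Bi^3+] = 2s and [S^2-] = 3s.
Ksp = [Bi^3+]^2[S^2-]^3
Ksp = (2s)^2(3s)^3 = 108s^5
Ksp = 108 × (1.1 × 10^-20)^5 = 1.7 x 10^-98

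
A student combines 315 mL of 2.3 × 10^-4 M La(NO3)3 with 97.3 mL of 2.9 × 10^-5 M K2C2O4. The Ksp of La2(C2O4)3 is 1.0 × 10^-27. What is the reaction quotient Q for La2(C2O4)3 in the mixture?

Q ≈ 9.9e-24

Total volume = 315 + 97.3 = 412.3 mL.
[La^3+] = 2.3 × 10^-4 × (315/412.3) = 1.76 x 10^-4 M
[C2O4^2-] = 2.9 x 10^-5 × (97.3/412.3) = 6.84 x 10^-6 M
La2(C2O4)3(s) ⇌ 2 La^3+ + 3 C2O4^2-, so Q = [La^3+]^2[C2O4^2-]^3
Q = (1.76 × 10^-4)^2(6.84 × 10^-6)^3 = 9.9 × 10^-24
Q > Ksp, so La2(C2O4)3 will precipitate.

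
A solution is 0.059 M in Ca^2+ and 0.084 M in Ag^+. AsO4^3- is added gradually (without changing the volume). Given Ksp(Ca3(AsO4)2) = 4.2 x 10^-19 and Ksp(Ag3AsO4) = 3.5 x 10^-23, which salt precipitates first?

Ag3AsO4

Precipitation of each salt starts when its ion product equals its Ksp.
For Ca3(AsO4)2: 4.2 x 10^-19 = (0.059)^3 × [AsO4^3-]^2  ⇒  [AsO4^3-] = 4.5 x 10^-8 M.
For Ag3AsO4: 3.5 x 10^-23 = (0.084)^3 × [AsO4^3-]  ⇒  [AsO4^3-] = 5.9 x 10^-20 M.
The salt with the lower threshold [AsO4^3-] precipitates first: Ag3AsO4.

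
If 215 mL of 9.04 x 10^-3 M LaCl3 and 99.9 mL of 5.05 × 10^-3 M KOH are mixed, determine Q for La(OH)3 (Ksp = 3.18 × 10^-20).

Total volume = 215 + 99.9 = 314.9 mL.
[La^3+] = 9.04 x 10^-3 × (215/314.9) = 6.172 × 10^-3 M
[OH^-] = 5.05 × 10^-3 × (99.9/314.9) = 1.602 × 10^-3 M
La(OH)3(s) <=> La^3+(aq) + 3 OH^-(aq), so Q = [La^3+][OH^-]^3
Q = (6.172 x 10^-3)(1.602 × 10^-3)^3 = 2.54 × 10^-11
Q > Ksp, so La(OH)3 will precipitate.

2.54e-11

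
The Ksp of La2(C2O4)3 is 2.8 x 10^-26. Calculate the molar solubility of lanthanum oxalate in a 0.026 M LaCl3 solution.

s = 1.2 x 10^-8 M

La2(C2O4)3(s) ⇌ 2 La^3+(aq) + 3 C2O4^2-(aq)
Ksp = [La^3+]^2[C2O4^2-]^3
If s mol/L dissolves here, [La^3+] = 0.026 + 2s ≈ 0.026, [C2O4^2-] = 3s (since La^3+ from LaCl3 dominates).
Ksp ≈ (0.026)^2 × (3s)^3
s = 1.2 × 10^-8 M
Check: 2s = 2.3 × 10^-8 ≪ 0.026, so the approximation is valid.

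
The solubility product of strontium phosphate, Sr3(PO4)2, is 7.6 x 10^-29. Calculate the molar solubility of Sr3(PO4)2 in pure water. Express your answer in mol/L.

Sr3(PO4)2(s) ⇌ 3 Sr^2+ + 2 PO4^3-
Ksp = [Sr^2+]^3[PO4^3-]^2
If s mol/L of Sr3(PO4)2 dissolves, [Sr^2+] = 3s and [PO4^3-] = 2s.
Ksp = (3s)^3(2s)^2 = 108s^5
s^5 = 7.6 x 10^-29 / 108, so s = 9.3 × 10^-7 M

9.3 x 10^-7 M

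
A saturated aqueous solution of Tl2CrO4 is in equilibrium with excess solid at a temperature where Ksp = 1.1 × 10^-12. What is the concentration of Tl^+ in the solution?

Tl2CrO4(s) <=> 2 Tl^+(aq) + CrO4^2-(aq)
Ksp = [Tl^+]^2[CrO4^2-]
If s mol/L of Tl2CrO4 dissolves, [Tl^+] = 2s and [CrO4^2-] = s.
Ksp = (2s)^2s = 4s^3
s^3 = 1.1 × 10^-12 / 4, so s = 6.50 x 10^-5 M
[Tl^+] = 2s = 1.3 x 10^-4 M

[Tl^+] = 1.3e-4 M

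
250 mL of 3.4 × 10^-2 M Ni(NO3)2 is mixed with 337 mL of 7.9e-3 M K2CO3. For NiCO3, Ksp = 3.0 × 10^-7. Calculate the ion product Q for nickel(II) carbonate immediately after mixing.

Total volume = 250 + 337 = 587 mL.
[Ni^2+] = 3.4 × 10^-2 × (250/587) = 1.45 × 10^-2 M
[CO3^2-] = 7.9 × 10^-3 × (337/587) = 4.54 × 10^-3 M
NiCO3(s) ⇌ Ni^2+(aq) + CO3^2-(aq), so Q = [Ni^2+][CO3^2-]
Q = (1.45 × 10^-2)(4.54 × 10^-3) = 6.6 × 10^-5
Q > Ksp, so NiCO3 will precipitate.

6.6e-5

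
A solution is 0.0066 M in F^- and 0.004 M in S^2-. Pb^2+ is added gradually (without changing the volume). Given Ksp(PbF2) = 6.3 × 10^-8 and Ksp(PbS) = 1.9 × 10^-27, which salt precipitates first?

Each salt begins to precipitate when Q = Ksp, i.e. when [Pb^2+] reaches its threshold.
For PbF2: 6.3 × 10^-8 = (0.0066)^2 × [Pb^2+]  ⇒  [Pb^2+] = 1.4 x 10^-3 M.
For PbS: 1.9 × 10^-27 = 0.004 × [Pb^2+]  ⇒  [Pb^2+] = 4.8 x 10^-25 M.
The salt with the lower threshold [Pb^2+] precipitates first: PbS.

PbS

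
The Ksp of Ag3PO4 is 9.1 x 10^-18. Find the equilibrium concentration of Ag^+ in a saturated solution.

[Ag^+] = 7.2 × 10^-5 M

Ag3PO4(s) ⇌ 3 Ag^+ + PO4^3-
Ksp = [Ag^+]^3[PO4^3-]
With molar solubility s: [Ag^+] = 3s, [PO4^3-] = s.
Substituting: Ksp = (3s)^3s = 27s^4
s = (9.1 x 10^-18 / 27)^(1/4) = 2.41 × 10^-5 M
[Ag^+] = 3s = 7.2 x 10^-5 M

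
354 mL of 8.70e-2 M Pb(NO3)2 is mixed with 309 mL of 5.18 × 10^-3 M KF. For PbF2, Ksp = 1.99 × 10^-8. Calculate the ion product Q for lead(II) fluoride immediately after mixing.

Total volume = 354 + 309 = 663 mL.
[Pb^2+] = 8.70 × 10^-2 × (354/663) = 4.645 × 10^-2 M
[F^-] = 5.18 × 10^-3 × (309/663) = 2.414 × 10^-3 M
PbF2(s) ⇌ Pb^2+(aq) + 2 F^-(aq), so Q = [Pb^2+][F^-]^2
Q = (4.645 × 10^-2)(2.414 x 10^-3)^2 = 2.71 × 10^-7
Q > Ksp, so PbF2 will precipitate.

Q ≈ 2.71 × 10^-7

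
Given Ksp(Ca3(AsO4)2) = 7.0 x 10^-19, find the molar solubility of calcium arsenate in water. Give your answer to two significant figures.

s ≈ 9.2 × 10^-5 M

Ca3(AsO4)2(s) <=> 3 Ca^2+(aq) + 2 AsO4^3-(aq)
Ksp = [Ca^2+]^3[AsO4^3-]^2
For each mole of Ca3(AsO4)2 that dissolves: [Ca^2+] = 3s, [AsO4^3-] = 2s.
Ksp = (3s)^3(2s)^2 = 108s^5
s^5 = 7.0 x 10^-19 / 108, so s = 9.2 x 10^-5 M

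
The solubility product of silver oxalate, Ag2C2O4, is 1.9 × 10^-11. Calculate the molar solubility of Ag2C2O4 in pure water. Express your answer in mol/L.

Ag2C2O4(s) <=> 2 Ag^+ + C2O4^2-
Ksp = [Ag^+]^2[C2O4^2-]
Let s = molar solubility. Then [Ag^+] = 2s and [C2O4^2-] = s.
So Ksp = (2s)^2 × s = 4s^3
s^3 = 1.9 × 10^-11 / 4, so s = 1.7 × 10^-4 M

s = 1.7 × 10^-4 M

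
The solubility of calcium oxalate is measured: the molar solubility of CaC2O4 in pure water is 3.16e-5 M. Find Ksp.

CaC2O4(s) ⇌ Ca^2+(aq) + C2O4^2-(aq)
Let s = molar solubility. Then [Ca^2+] = s and [C2O4^2-] = s.
Ksp = [Ca^2+][C2O4^2-]
Ksp = s^2
Ksp = (3.16 × 10^-5)^2 = 9.99 × 10^-10

9.99e-10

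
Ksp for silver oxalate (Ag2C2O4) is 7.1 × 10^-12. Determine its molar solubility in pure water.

s ≈ 1.2 × 10^-4 M

Ag2C2O4(s) ⇌ 2 Ag^+ + C2O4^2-
Ksp = [Ag^+]^2[C2O4^2-]
With molar solubility s: [Ag^+] = 2s, [C2O4^2-] = s.
So Ksp = (2s)^2 × s = 4s^3
Solving, s = (7.1 × 10^-12/4)^(1/3) = 1.2 × 10^-4 M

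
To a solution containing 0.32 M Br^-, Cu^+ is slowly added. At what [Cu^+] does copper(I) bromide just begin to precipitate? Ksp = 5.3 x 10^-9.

CuBr(s) ⇌ Cu^+ + Br^-
Ksp = [Cu^+][Br^-]
Precipitation begins when Q = Ksp. With [Br^-] = 0.32 M:
5.3 x 10^-9 = (0.32) × [Cu^+]
[Cu^+] = (5.3 x 10^-9 / 3.2 x 10^-1) = 1.7 x 10^-8 M

[Cu^+] = 1.7 × 10^-8 M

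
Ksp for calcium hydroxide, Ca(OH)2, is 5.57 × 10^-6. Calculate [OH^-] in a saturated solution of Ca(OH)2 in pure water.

[OH^-] = 0.0223 M

Ca(OH)2(s) ⇌ Ca^2+ + 2 OH^-
Ksp = [Ca^2+][OH^-]^2
With molar solubility s: [Ca^2+] = s, [OH^-] = 2s.
So Ksp = s × (2s)^2 = 4s^3
Solving, s = (5.57 × 10^-6/4)^(1/3) = 1.117 x 10^-2 M
[OH^-] = 2s = 2.23 x 10^-2 M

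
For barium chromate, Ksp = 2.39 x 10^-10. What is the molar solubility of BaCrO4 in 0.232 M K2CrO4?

1.03 × 10^-9 M

BaCrO4(s) <=> Ba^2+ + CrO4^2-
Ksp = [Ba^2+][CrO4^2-]
Let s be the molar solubility in this solution. [Ba^2+] = s, [CrO4^2-] = 0.232 + s ≈ 0.232 (since CrO4^2- from K2CrO4 dominates).
Ksp ≈ s × 0.232
s = 1.03 × 10^-9 M
Check: s = 1.0 × 10^-9 ≪ 0.232, so the approximation is valid.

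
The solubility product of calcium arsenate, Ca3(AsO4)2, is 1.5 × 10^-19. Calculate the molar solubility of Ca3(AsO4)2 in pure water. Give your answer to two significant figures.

s ≈ 6.7 × 10^-5 M

Ca3(AsO4)2(s) ⇌ 3 Ca^2+ + 2 AsO4^3-
Ksp = [Ca^2+]^3[AsO4^3-]^2
With molar solubility s: [Ca^2+] = 3s, [AsO4^3-] = 2s.
Substituting: Ksp = (3s)^3(2s)^2 = 108s^5
Solving, s = (1.5 × 10^-19/108)^(1/5) = 6.7 × 10^-5 M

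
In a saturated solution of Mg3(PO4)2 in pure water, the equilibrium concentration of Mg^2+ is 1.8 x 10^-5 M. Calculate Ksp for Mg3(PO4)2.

Mg3(PO4)2(s) ⇌ 3 Mg^2+(aq) + 2 PO4^3-(aq)
Stoichiometry gives [PO4^3-] = (2/3)[Mg^2+] = 1.20 × 10^-5 M.
Ksp = [Mg^2+]^3[PO4^3-]^2
Ksp = (1.8 x 10^-5)^3 × (1.20 x 10^-5)^2 = 8.4 × 10^-25

8.4 × 10^-25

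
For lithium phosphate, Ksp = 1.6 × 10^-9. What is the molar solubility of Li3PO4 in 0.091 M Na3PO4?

s ≈ 8.7 x 10^-4 M

Li3PO4(s) <=> 3 Li^+ + PO4^3-
Ksp = [Li^+]^3[PO4^3-]
If s mol/L dissolves here, [Li^+] = 3s, [PO4^3-] = 0.091 + s ≈ 0.091 (since PO4^3- from Na3PO4 dominates).
Ksp ≈ (3s)^3 × 0.091
s = 8.7 x 10^-4 M
Check: s = 8.7 × 10^-4 ≪ 0.091, so the approximation is valid.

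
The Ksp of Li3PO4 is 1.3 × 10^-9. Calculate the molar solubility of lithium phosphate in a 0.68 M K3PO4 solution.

s ≈ 4.1e-4 M

Li3PO4(s) <=> 3 Li^+ + PO4^3-
Ksp = [Li^+]^3[PO4^3-]
If s mol/L dissolves here, [Li^+] = 3s, [PO4^3-] = 0.68 + s ≈ 0.68 (since PO4^3- from K3PO4 dominates).
Ksp ≈ (3s)^3 × 0.68
s = 4.1 × 10^-4 M
Check: s = 4.1 x 10^-4 ≪ 0.68, so the approximation is valid.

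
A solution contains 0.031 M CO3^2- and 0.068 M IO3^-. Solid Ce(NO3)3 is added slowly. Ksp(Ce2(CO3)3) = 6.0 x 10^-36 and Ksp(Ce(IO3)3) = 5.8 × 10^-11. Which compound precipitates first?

Ce2(CO3)3

Precipitation of each salt starts when its ion product equals its Ksp.
For Ce2(CO3)3: 6.0 x 10^-36 = (0.031)^3 × [Ce^3+]^2  ⇒  [Ce^3+] = 4.5 × 10^-16 M.
For Ce(IO3)3: 5.8 × 10^-11 = (0.068)^3 × [Ce^3+]  ⇒  [Ce^3+] = 1.8 × 10^-7 M.
The salt with the lower threshold [Ce^3+] precipitates first: Ce2(CO3)3.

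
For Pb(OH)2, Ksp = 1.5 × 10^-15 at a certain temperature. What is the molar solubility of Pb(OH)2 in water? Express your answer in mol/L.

s = 7.2e-6 M

Pb(OH)2(s) ⇌ Pb^2+ + 2 OH^-
Ksp = [Pb^2+][OH^-]^2
If s mol/L of Pb(OH)2 dissolves, [Pb^2+] = s and [OH^-] = 2s.
Substituting: Ksp = s(2s)^2 = 4s^3
s = (1.5 × 10^-15 / 4)^(1/3) = 7.2 × 10^-6 M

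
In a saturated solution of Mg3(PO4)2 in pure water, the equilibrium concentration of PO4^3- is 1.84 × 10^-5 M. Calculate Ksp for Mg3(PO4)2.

7.12e-24

Mg3(PO4)2(s) ⇌ 3 Mg^2+(aq) + 2 PO4^3-(aq)
Stoichiometry gives [Mg^2+] = (3/2)[PO4^3-] = 2.760 × 10^-5 M.
Ksp = [Mg^2+]^3[PO4^3-]^2
Ksp = (2.760 × 10^-5)^3 × (1.84 × 10^-5)^2 = 7.12 × 10^-24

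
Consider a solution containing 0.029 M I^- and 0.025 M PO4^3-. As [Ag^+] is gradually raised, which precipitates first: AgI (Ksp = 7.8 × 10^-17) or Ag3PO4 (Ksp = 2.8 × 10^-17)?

Precipitation of each salt starts when its ion product equals its Ksp.
For AgI: 7.8 × 10^-17 = 0.029 × [Ag^+]  ⇒  [Ag^+] = 2.7 × 10^-15 M.
For Ag3PO4: 2.8 × 10^-17 = 0.025 × [Ag^+]^3  ⇒  [Ag^+] = 1.0 × 10^-5 M.
The salt with the lower threshold [Ag^+] precipitates first: AgI.

AgI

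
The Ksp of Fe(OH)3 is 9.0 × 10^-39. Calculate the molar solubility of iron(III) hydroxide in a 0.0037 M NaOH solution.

1.8 x 10^-31 M

Fe(OH)3(s) <=> Fe^3+(aq) + 3 OH^-(aq)
Ksp = [Fe^3+][OH^-]^3
Let s = moles of Fe(OH)3 that dissolve per litre. [Fe^3+] = s, [OH^-] = 0.0037 + 3s ≈ 0.0037 (since OH^- from NaOH dominates).
Ksp ≈ s × (0.0037)^3
s = 1.8 × 10^-31 M
Check: 3s = 5.3 × 10^-31 ≪ 0.0037, so the approximation is valid.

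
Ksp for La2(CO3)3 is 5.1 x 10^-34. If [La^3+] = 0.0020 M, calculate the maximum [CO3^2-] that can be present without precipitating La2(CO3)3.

[CO3^2-] = 5.0 × 10^-10 M

La2(CO3)3(s) ⇌ 2 La^3+ + 3 CO3^2-
Ksp = [La^3+]^2[CO3^2-]^3
Precipitation begins when Q = Ksp. With [La^3+] = 0.0020 M:
5.1 x 10^-34 = (0.0020)^2 × [CO3^2-]^3
[CO3^2-] = (5.1 x 10^-34 / 4.00 × 10^-6)^(1/3) = 5.0 × 10^-10 M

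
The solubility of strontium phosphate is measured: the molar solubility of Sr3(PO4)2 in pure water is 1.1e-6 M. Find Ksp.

Sr3(PO4)2(s) ⇌ 3 Sr^2+ + 2 PO4^3-
Let s = molar solubility. Then [Sr^2+] = 3s and [PO4^3-] = 2s.
Ksp = [Sr^2+]^3[PO4^3-]^2
So Ksp = (3s)^3 × (2s)^2 = 108s^5
With s = 1.1 x 10^-6: Ksp = 1.7 x 10^-28

Ksp ≈ 1.7 x 10^-28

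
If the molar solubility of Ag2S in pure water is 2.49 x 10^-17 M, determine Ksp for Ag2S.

Ksp = 6.18 × 10^-50

Ag2S(s) ⇌ 2 Ag^+ + S^2-
With molar solubility s: [Ag^+] = 2s, [S^2-] = s.
Ksp = [Ag^+]^2[S^2-]
Ksp = (2s)^2s = 4s^3
Ksp = 4 × (2.49 × 10^-17)^3 = 6.18 × 10^-50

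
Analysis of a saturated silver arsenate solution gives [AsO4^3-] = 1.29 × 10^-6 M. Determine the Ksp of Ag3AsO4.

Ag3AsO4(s) ⇌ 3 Ag^+ + AsO4^3-
Stoichiometry gives [Ag^+] = (3/1)[AsO4^3-] = 3.870 × 10^-6 M.
Ksp = [Ag^+]^3[AsO4^3-]
Ksp = (3.870 × 10^-6)^3 × 1.29 × 10^-6 = 7.48 x 10^-23

Ksp ≈ 7.48e-23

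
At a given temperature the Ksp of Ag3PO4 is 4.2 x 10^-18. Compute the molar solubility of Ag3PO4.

2.0 × 10^-5 M

Ag3PO4(s) ⇌ 3 Ag^+ + PO4^3-
Ksp = [Ag^+]^3[PO4^3-]
Let s = molar solubility. Then [Ag^+] = 3s and [PO4^3-] = s.
So Ksp = (3s)^3 × s = 27s^4
Solving, s = (4.2 x 10^-18/27)^(1/4) = 2.0 × 10^-5 M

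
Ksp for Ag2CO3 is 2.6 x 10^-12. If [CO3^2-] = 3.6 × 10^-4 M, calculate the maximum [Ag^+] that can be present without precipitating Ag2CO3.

8.5e-5 M

Ag2CO3(s) ⇌ 2 Ag^+ + CO3^2-
Ksp = [Ag^+]^2[CO3^2-]
Precipitation begins when Q = Ksp. With [CO3^2-] = 3.6 × 10^-4 M:
2.6 x 10^-12 = (3.6 × 10^-4) × [Ag^+]^2
[Ag^+] = (2.6 x 10^-12 / 3.6 × 10^-4)^(1/2) = 8.5 × 10^-5 M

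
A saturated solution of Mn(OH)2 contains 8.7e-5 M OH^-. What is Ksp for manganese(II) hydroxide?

3.3 x 10^-13

Mn(OH)2(s) ⇌ Mn^2+(aq) + 2 OH^-(aq)
Stoichiometry gives [Mn^2+] = (1/2)[OH^-] = 4.35 x 10^-5 M.
Ksp = [Mn^2+][OH^-]^2
Ksp = 4.35 × 10^-5 × (8.7 × 10^-5)^2 = 3.3 × 10^-13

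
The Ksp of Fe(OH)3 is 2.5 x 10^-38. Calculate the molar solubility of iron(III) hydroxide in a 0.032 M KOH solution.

7.6 × 10^-34 M

Fe(OH)3(s) <=> Fe^3+ + 3 OH^-
Ksp = [Fe^3+][OH^-]^3
Let s = moles of Fe(OH)3 that dissolve per litre. [Fe^3+] = s, [OH^-] = 0.032 + 3s ≈ 0.032 (Ksp is small, so little additional dissolves).
Ksp ≈ s × (0.032)^3
s = 7.6 x 10^-34 M
Check: 3s = 2.3 × 10^-33 ≪ 0.032, so the approximation is valid.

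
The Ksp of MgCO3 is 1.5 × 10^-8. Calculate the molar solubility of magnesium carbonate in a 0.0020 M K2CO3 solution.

MgCO3(s) <=> Mg^2+(aq) + CO3^2-(aq)
Ksp = [Mg^2+][CO3^2-]
Let s = moles of MgCO3 that dissolve per litre. [Mg^2+] = s, [CO3^2-] = 0.0020 + s ≈ 0.0020 (since CO3^2- from K2CO3 dominates).
Ksp ≈ s × 0.0020
s = 7.5 × 10^-6 M
Check: s = 7.5 × 10^-6 ≪ 0.0020, so the approximation is valid.

s = 7.5e-6 M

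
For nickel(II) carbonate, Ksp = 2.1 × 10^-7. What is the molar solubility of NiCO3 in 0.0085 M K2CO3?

2.5e-5 M

NiCO3(s) ⇌ Ni^2+ + CO3^2-
Ksp = [Ni^2+][CO3^2-]
Let s = moles of NiCO3 that dissolve per litre. [Ni^2+] = s, [CO3^2-] = 0.0085 + s ≈ 0.0085 (common-ion effect: CO3^2- is already 0.0085 M).
Ksp ≈ s × 0.0085
s = 2.5 x 10^-5 M
Check: s = 2.5 × 10^-5 ≪ 0.0085, so the approximation is valid.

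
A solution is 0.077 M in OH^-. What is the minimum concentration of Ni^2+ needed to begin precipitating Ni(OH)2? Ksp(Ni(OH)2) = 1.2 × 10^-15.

Ni(OH)2(s) <=> Ni^2+(aq) + 2 OH^-(aq)
Ksp = [Ni^2+][OH^-]^2
Precipitation begins when Q = Ksp. With [OH^-] = 0.077 M:
1.2 × 10^-15 = (0.077)^2 × [Ni^2+]
[Ni^2+] = (1.2 × 10^-15 / 5.93 x 10^-3) = 2.0 × 10^-13 M

[Ni^2+] = 2.0 × 10^-13 M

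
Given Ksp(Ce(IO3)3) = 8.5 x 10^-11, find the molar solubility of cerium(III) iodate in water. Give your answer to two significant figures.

Ce(IO3)3(s) ⇌ Ce^3+(aq) + 3 IO3^-(aq)
Ksp = [Ce^3+][IO3^-]^3
Let s = molar solubility. Then [Ce^3+] = s and [IO3^-] = 3s.
Ksp = s(3s)^3 = 27s^4
s = (8.5 x 10^-11 / 27)^(1/4) = 1.3 × 10^-3 M

1.3 x 10^-3 M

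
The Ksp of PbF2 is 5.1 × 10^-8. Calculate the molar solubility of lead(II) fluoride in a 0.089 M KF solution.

6.4 × 10^-6 M

PbF2(s) ⇌ Pb^2+ + 2 F^-
Ksp = [Pb^2+][F^-]^2
If s mol/L dissolves here, [Pb^2+] = s, [F^-] = 0.089 + 2s ≈ 0.089 (common-ion effect: F^- is already 0.089 M).
Ksp ≈ s × (0.089)^2
s = 6.4 × 10^-6 M
Check: 2s = 1.3 × 10^-5 ≪ 0.089, so the approximation is valid.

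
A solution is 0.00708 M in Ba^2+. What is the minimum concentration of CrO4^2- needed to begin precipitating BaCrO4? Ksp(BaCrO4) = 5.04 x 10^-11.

BaCrO4(s) <=> Ba^2+(aq) + CrO4^2-(aq)
Ksp = [Ba^2+][CrO4^2-]
Precipitation begins when Q = Ksp. With [Ba^2+] = 0.00708 M:
5.04 x 10^-11 = (0.00708) × [CrO4^2-]
[CrO4^2-] = (5.04 x 10^-11 / 7.08 x 10^-3) = 7.12 x 10^-9 M

[CrO4^2-] ≈ 7.12 x 10^-9 M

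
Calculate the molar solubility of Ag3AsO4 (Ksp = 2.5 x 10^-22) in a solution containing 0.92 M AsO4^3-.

Ag3AsO4(s) ⇌ 3 Ag^+(aq) + AsO4^3-(aq)
Ksp = [Ag^+]^3[AsO4^3-]
Let s = moles of Ag3AsO4 that dissolve per litre. [Ag^+] = 3s, [AsO4^3-] = 0.92 + s ≈ 0.92 (Ksp is small, so little additional dissolves).
Ksp ≈ (3s)^3 × 0.92
s = 2.2 x 10^-8 M
Check: s = 2.2 x 10^-8 ≪ 0.92, so the approximation is valid.

s ≈ 2.2 × 10^-8 M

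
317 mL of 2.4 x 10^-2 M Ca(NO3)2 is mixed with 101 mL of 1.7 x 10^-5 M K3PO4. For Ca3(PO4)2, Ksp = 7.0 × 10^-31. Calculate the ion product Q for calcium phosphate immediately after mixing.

Total volume = 317 + 101 = 418 mL.
[Ca^2+] = 2.4 × 10^-2 × (317/418) = 1.82 x 10^-2 M
[PO4^3-] = 1.7 × 10^-5 × (101/418) = 4.11 x 10^-6 M
Ca3(PO4)2(s) ⇌ 3 Ca^2+ + 2 PO4^3-, so Q = [Ca^2+]^3[PO4^3-]^2
Q = (1.82 × 10^-2)^3(4.11 × 10^-6)^2 = 1.0 × 10^-16
Q > Ksp, so Ca3(PO4)2 will precipitate.

Q = 1.0 × 10^-16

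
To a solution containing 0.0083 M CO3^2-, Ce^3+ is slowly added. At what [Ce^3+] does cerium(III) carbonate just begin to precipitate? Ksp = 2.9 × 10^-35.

Ce2(CO3)3(s) <=> 2 Ce^3+ + 3 CO3^2-
Ksp = [Ce^3+]^2[CO3^2-]^3
Precipitation begins when Q = Ksp. With [CO3^2-] = 0.0083 M:
2.9 × 10^-35 = (0.0083)^3 × [Ce^3+]^2
[Ce^3+] = (2.9 × 10^-35 / 5.72 x 10^-7)^(1/2) = 7.1 × 10^-15 M

[Ce^3+] ≈ 7.1 × 10^-15 M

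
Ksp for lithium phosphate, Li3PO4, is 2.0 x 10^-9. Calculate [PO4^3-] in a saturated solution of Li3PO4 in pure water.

[PO4^3-] ≈ 2.9 × 10^-3 M

Li3PO4(s) ⇌ 3 Li^+ + PO4^3-
Ksp = [Li^+]^3[PO4^3-]
For each mole of Li3PO4 that dissolves: [Li^+] = 3s, [PO4^3-] = s.
Ksp = (3s)^3s = 27s^4
s = (2.0 x 10^-9 / 27)^(1/4) = 2.93 × 10^-3 M
[PO4^3-] = s = 2.9 × 10^-3 M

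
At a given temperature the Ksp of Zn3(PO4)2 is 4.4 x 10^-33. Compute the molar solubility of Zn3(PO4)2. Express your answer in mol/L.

s = 1.3 × 10^-7 M

Zn3(PO4)2(s) ⇌ 3 Zn^2+(aq) + 2 PO4^3-(aq)
Ksp = [Zn^2+]^3[PO4^3-]^2
Let s = molar solubility. Then [Zn^2+] = 3s and [PO4^3-] = 2s.
Substituting: Ksp = (3s)^3(2s)^2 = 108s^5
s = (4.4 x 10^-33 / 108)^(1/5) = 1.3 x 10^-7 M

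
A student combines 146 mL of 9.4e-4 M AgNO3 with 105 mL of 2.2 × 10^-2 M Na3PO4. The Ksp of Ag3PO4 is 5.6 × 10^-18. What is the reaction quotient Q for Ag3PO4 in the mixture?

Total volume = 146 + 105 = 251 mL.
[Ag^+] = 9.4 x 10^-4 × (146/251) = 5.47 × 10^-4 M
[PO4^3-] = 2.2 × 10^-2 × (105/251) = 9.20 x 10^-3 M
Ag3PO4(s) <=> 3 Ag^+(aq) + PO4^3-(aq), so Q = [Ag^+]^3[PO4^3-]
Q = (5.47 × 10^-4)^3(9.20 × 10^-3) = 1.5 × 10^-12
Q > Ksp, so Ag3PO4 will precipitate.

Q = 1.5 × 10^-12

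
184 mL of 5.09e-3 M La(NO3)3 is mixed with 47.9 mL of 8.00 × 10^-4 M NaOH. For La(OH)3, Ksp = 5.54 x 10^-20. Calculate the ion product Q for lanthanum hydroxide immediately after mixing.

Total volume = 184 + 47.9 = 231.9 mL.
[La^3+] = 5.09 x 10^-3 × (184/231.9) = 4.039 × 10^-3 M
[OH^-] = 8.00 × 10^-4 × (47.9/231.9) = 1.652 x 10^-4 M
La(OH)3(s) ⇌ La^3+(aq) + 3 OH^-(aq), so Q = [La^3+][OH^-]^3
Q = (4.039 × 10^-3)(1.652 × 10^-4)^3 = 1.82 × 10^-14
Q > Ksp, so La(OH)3 will precipitate.

Q ≈ 1.82 x 10^-14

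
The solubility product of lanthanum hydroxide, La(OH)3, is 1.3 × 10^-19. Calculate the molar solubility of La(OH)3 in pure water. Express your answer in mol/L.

s = 8.3 × 10^-6 M

La(OH)3(s) ⇌ La^3+ + 3 OH^-
Ksp = [La^3+][OH^-]^3
If s mol/L of La(OH)3 dissolves, [La^3+] = s and [OH^-] = 3s.
Substituting: Ksp = s(3s)^3 = 27s^4
s^4 = 1.3 × 10^-19 / 27, so s = 8.3 x 10^-6 M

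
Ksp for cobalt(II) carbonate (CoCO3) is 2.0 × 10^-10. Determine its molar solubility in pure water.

CoCO3(s) ⇌ Co^2+ + CO3^2-
Ksp = [Co^2+][CO3^2-]
With molar solubility s: [Co^2+] = s, [CO3^2-] = s.
Ksp = s^2
s = √(2.0 × 10^-10) = 1.4 x 10^-5 M

s = 1.4 × 10^-5 M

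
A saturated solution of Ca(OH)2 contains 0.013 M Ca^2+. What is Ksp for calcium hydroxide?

Ca(OH)2(s) ⇌ Ca^2+ + 2 OH^-
Stoichiometry gives [OH^-] = (2/1)[Ca^2+] = 2.60 × 10^-2 M.
Ksp = [Ca^2+][OH^-]^2
Ksp = 1.3 × 10^-2 × (2.60 x 10^-2)^2 = 8.8 × 10^-6

Ksp ≈ 8.8 x 10^-6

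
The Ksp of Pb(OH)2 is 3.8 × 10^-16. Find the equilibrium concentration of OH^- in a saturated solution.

9.1 × 10^-6 M

Pb(OH)2(s) <=> Pb^2+(aq) + 2 OH^-(aq)
Ksp = [Pb^2+][OH^-]^2
Let s = molar solubility. Then [Pb^2+] = s and [OH^-] = 2s.
Ksp = s(2s)^2 = 4s^3
Solving, s = (3.8 × 10^-16/4)^(1/3) = 4.56 x 10^-6 M
[OH^-] = 2s = 9.1 x 10^-6 M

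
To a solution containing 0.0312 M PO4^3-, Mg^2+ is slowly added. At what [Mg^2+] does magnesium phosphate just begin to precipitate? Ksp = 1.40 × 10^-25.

5.24e-8 M

Mg3(PO4)2(s) ⇌ 3 Mg^2+ + 2 PO4^3-
Ksp = [Mg^2+]^3[PO4^3-]^2
Precipitation begins when Q = Ksp. With [PO4^3-] = 0.0312 M:
1.40 × 10^-25 = (0.0312)^2 × [Mg^2+]^3
[Mg^2+] = (1.40 × 10^-25 / 9.734 × 10^-4)^(1/3) = 5.24 × 10^-8 M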